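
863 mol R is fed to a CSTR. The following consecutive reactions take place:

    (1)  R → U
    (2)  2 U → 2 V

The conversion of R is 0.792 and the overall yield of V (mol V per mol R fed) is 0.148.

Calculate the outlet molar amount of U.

Conversion of R: R consumed = 1ξ₁ = 0.792 × 863 → ξ₁ = 683.5 mol.
Yield of V: 2ξ₂ / 863 = 0.148 → ξ₂ = 63.86 mol.
Outlet amounts (n = n₀ + Σ ν·ξ):
  R: 863 − 1(683.5) = 179.5
  U: 0 + 1(683.5) − 2(63.86) = 555.8
  V: 0 + 2(63.86) = 127.7

556 mol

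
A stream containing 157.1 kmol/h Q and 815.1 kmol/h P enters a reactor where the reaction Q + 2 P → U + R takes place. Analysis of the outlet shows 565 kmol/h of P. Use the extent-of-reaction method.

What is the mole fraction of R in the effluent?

For P: n = n₀ − 2ξ → 565 = 815.1 − 2ξ, giving ξ = 125.1 kmol/h.
Outlet amounts (n = n₀ + ν ξ):
  Q: 157.1 − 1(125.1) = 32.05
  P: 815.1 − 2(125.1) = 565
  U: 0 + 1(125.1) = 125.1
  R: 0 + 1(125.1) = 125.1
Total out = 847.1 kmol/h; y_R = 125.1 / 847.1 = 0.1476.

0.148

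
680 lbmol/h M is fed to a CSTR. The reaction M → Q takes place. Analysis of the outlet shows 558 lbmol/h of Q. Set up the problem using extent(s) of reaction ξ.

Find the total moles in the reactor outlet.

680 lbmol/h

For Q: n = n₀ + 1ξ → 558 = 0 + 1ξ, giving ξ = 558 lbmol/h.
Outlet amounts (n = n₀ + ν ξ):
  M: 680 − 1(558) = 122
  Q: 0 + 1(558) = 558
Total out = 122 + 558 = 680 lbmol/h.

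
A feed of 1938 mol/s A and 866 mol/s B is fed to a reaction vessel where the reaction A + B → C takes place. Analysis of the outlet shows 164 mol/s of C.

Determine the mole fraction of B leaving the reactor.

For C: n = n₀ + 1ξ → 164 = 0 + 1ξ, giving ξ = 164 mol/s.
Outlet amounts (n = n₀ + ν ξ):
  A: 1938 − 1(164) = 1774
  B: 866 − 1(164) = 702
  C: 0 + 1(164) = 164
Total out = 2640 mol/s; y_B = 702 / 2640 = 0.2659.

0.266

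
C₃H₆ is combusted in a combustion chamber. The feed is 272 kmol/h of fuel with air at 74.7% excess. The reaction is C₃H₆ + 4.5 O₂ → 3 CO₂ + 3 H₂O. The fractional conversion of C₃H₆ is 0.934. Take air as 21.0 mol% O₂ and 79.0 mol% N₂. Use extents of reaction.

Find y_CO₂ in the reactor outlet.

0.072

Stoichiometric O₂ = 4.5 × 272 = 1224 kmol/h; O₂ fed = 1224 × 1.747 = 2138 kmol/h.
N₂ fed = 2138 × 79/21 = 8044 kmol/h.
Fuel reacted = 0.934 × 272 → ξ = 254 kmol/h.
Outlet (n = n₀ + ν ξ):
  C₃H₆: 272 − 1(254) = 17.95
  O₂: 2138 − 4.5(254) = 995.1
  N₂: 8044 (inert)
  CO₂: 0 + 3(254) = 762.1
  H₂O: 0 + 3(254) = 762.1
Total out = 10580 kmol/h; y_CO₂ = 762.1 / 10580 = 0.07203.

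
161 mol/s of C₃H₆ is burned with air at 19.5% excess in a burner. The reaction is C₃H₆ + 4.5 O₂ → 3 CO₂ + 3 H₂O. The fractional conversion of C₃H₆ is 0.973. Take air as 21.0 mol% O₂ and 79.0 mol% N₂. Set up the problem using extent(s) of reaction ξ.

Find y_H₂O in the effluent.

0.108

Stoichiometric O₂ = 4.5 × 161 = 724.5 mol/s; O₂ fed = 724.5 × 1.195 = 865.8 mol/s.
N₂ fed = 865.8 × 79/21 = 3257 mol/s.
Fuel reacted = 0.973 × 161 → ξ = 156.7 mol/s.
Outlet (n = n₀ + ν ξ):
  C₃H₆: 161 − 1(156.7) = 4.347
  O₂: 865.8 − 4.5(156.7) = 160.8
  N₂: 3257 (inert)
  CO₂: 0 + 3(156.7) = 470
  H₂O: 0 + 3(156.7) = 470
Total out = 4362 mol/s; y_H₂O = 470 / 4362 = 0.1077.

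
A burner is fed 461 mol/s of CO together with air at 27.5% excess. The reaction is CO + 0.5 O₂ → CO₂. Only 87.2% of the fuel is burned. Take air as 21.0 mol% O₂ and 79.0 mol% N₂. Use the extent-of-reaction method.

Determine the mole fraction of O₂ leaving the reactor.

Stoichiometric O₂ = 0.5 × 461 = 230.5 mol/s; O₂ fed = 230.5 × 1.275 = 293.9 mol/s.
N₂ fed = 293.9 × 79/21 = 1106 mol/s.
Fuel reacted = 0.872 × 461 → ξ = 402 mol/s.
Outlet (n = n₀ + ν ξ):
  CO: 461 − 1(402) = 59.01
  O₂: 293.9 − 0.5(402) = 92.89
  N₂: 1106 (inert)
  CO₂: 0 + 1(402) = 402
Total out = 1659 mol/s; y_O₂ = 92.89 / 1659 = 0.05598.

0.056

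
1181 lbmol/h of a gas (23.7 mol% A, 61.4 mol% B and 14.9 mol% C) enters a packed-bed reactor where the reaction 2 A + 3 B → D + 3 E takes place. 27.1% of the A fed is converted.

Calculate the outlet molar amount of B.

611 lbmol/h

A reacted = 0.271 × 279.9 = 75.85 lbmol/h; ν_A = −2, so ξ = 75.85/2 = 37.93 lbmol/h.
Outlet amounts (n = n₀ + ν ξ):
  A: 279.9 − 2(37.93) = 204
  B: 725.1 − 3(37.93) = 611.4
  D: 0 + 1(37.93) = 37.93
  E: 0 + 3(37.93) = 113.8
  C: 176 (inert)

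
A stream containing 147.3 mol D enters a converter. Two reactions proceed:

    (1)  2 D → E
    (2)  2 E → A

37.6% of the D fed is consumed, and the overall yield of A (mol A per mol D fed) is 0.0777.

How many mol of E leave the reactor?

Conversion of D: D consumed = 2ξ₁ = 0.376 × 147.3 → ξ₁ = 27.69 mol.
Yield of A: 1ξ₂ / 147.3 = 0.0777 → ξ₂ = 11.45 mol.
Outlet amounts (n = n₀ + Σ ν·ξ):
  D: 147.3 − 2(27.69) = 91.92
  E: 0 + 1(27.69) − 2(11.45) = 4.802
  A: 0 + 1(11.45) = 11.45

4.8 mol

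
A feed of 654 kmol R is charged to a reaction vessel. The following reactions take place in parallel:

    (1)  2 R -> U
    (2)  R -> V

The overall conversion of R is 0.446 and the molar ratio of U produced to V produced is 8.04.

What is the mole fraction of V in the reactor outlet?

Conversion of R: R consumed = 0.446 × 654 = 291.7 kmol = 2ξ₁ + 1ξ₂.
Selectivity: 1ξ₁ / (1ξ₂) = 8.04 → ξ₁ = 8.04 ξ₂.
Substitute: (2·8.04 + 1) ξ₂ = 291.7 → ξ₂ = 17.08 kmol, ξ₁ = 137.3 kmol.
Outlet amounts (n = n₀ + Σ ν·ξ):
  R: 654 − 2(137.3) − 1(17.08) = 362.3
  U: 0 + 1(137.3) = 137.3
  V: 0 + 1(17.08) = 17.08
Total out = 516.7 kmol; y_V = 17.08 / 516.7 = 0.03305.

0.0331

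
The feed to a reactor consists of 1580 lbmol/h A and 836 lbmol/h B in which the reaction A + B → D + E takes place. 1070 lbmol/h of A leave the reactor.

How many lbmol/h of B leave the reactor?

For A: n = n₀ − 1ξ → 1070 = 1580 − 1ξ, giving ξ = 510 lbmol/h.
Outlet amounts (n = n₀ + ν ξ):
  A: 1580 − 1(510) = 1070
  B: 836 − 1(510) = 326
  D: 0 + 1(510) = 510
  E: 0 + 1(510) = 510

326 lbmol/h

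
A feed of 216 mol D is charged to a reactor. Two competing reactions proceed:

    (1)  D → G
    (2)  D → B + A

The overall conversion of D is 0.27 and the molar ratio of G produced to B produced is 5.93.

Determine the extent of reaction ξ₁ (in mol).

ξ₁ = 49.9 mol

Conversion of D: D consumed = 0.27 × 216 = 58.32 mol = 1ξ₁ + 1ξ₂.
Selectivity: 1ξ₁ / (1ξ₂) = 5.93 → ξ₁ = 5.93 ξ₂.
Substitute: (1·5.93 + 1) ξ₂ = 58.32 → ξ₂ = 8.416 mol, ξ₁ = 49.9 mol.
Outlet amounts (n = n₀ + Σ ν·ξ):
  D: 216 − 1(49.9) − 1(8.416) = 157.7
  G: 0 + 1(49.9) = 49.9
  B: 0 + 1(8.416) = 8.416
  A: 0 + 1(8.416) = 8.416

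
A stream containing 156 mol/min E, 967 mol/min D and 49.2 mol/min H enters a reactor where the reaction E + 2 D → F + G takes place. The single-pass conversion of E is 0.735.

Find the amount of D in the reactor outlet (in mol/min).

E reacted = 0.735 × 156 = 114.7 mol/min; ν_E = −1, so ξ = 114.7/1 = 114.7 mol/min.
Outlet amounts (n = n₀ + ν ξ):
  E: 156 − 1(114.7) = 41.34
  D: 967 − 2(114.7) = 737.7
  F: 0 + 1(114.7) = 114.7
  G: 0 + 1(114.7) = 114.7
  H: 49.2 (inert)

738 mol/min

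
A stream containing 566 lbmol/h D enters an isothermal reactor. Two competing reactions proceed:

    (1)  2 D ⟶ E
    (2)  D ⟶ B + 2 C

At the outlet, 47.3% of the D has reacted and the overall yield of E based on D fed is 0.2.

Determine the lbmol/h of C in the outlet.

Yield of E: 1ξ₁ / 566 = 0.2 → ξ₁ = 113.2 lbmol/h.
Conversion of D: 2ξ₁ + 1ξ₂ = 0.473 × 566 = 267.7 → ξ₂ = 41.32 lbmol/h.
Outlet amounts (n = n₀ + Σ ν·ξ):
  D: 566 − 2(113.2) − 1(41.32) = 298.3
  E: 0 + 1(113.2) = 113.2
  B: 0 + 1(41.32) = 41.32
  C: 0 + 2(41.32) = 82.64

82.6 lbmol/h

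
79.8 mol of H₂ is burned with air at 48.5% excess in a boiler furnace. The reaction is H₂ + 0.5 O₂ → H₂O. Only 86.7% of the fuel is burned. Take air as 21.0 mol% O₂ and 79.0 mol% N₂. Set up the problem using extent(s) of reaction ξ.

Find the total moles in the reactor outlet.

Stoichiometric O₂ = 0.5 × 79.8 = 39.9 mol; O₂ fed = 39.9 × 1.485 = 59.25 mol.
N₂ fed = 59.25 × 79/21 = 222.9 mol.
Fuel reacted = 0.867 × 79.8 → ξ = 69.19 mol.
Outlet (n = n₀ + ν ξ):
  H₂: 79.8 − 1(69.19) = 10.61
  O₂: 59.25 − 0.5(69.19) = 24.66
  N₂: 222.9 (inert)
  H₂O: 0 + 1(69.19) = 69.19
Total out = 10.61 + 24.66 + 222.9 + 69.19 = 327.4 mol.

327 mol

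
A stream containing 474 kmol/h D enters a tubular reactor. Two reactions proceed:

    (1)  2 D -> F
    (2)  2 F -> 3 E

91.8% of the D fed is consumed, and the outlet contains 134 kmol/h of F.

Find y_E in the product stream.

Conversion of D: D consumed = 2ξ₁ = 0.918 × 474 → ξ₁ = 217.6 kmol/h.
F balance: n_F = 0 + 1ξ₁ − 2ξ₂ = 134 → ξ₂ = (1·217.6 − 134)/2 = 41.78 kmol/h.
Outlet amounts (n = n₀ + Σ ν·ξ):
  D: 474 − 2(217.6) = 38.87
  F: 0 + 1(217.6) − 2(41.78) = 134
  E: 0 + 3(41.78) = 125.3
Total out = 298.2 kmol/h; y_E = 125.3 / 298.2 = 0.4203.

0.42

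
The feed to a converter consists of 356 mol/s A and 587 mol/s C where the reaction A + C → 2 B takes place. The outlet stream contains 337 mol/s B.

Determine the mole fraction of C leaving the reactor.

0.444

For B: n = n₀ + 2ξ → 337 = 0 + 2ξ, giving ξ = 168.5 mol/s.
Outlet amounts (n = n₀ + ν ξ):
  A: 356 − 1(168.5) = 187.5
  C: 587 − 1(168.5) = 418.5
  B: 0 + 2(168.5) = 337
Total out = 943 mol/s; y_C = 418.5 / 943 = 0.4438.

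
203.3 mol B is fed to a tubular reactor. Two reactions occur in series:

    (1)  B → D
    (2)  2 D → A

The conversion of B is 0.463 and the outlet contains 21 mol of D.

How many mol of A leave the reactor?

Conversion of B: B consumed = 1ξ₁ = 0.463 × 203.3 → ξ₁ = 94.13 mol.
D balance: n_D = 0 + 1ξ₁ − 2ξ₂ = 21 → ξ₂ = (1·94.13 − 21)/2 = 36.56 mol.
Outlet amounts (n = n₀ + Σ ν·ξ):
  B: 203.3 − 1(94.13) = 109.2
  D: 0 + 1(94.13) − 2(36.56) = 21
  A: 0 + 1(36.56) = 36.56

36.6 mol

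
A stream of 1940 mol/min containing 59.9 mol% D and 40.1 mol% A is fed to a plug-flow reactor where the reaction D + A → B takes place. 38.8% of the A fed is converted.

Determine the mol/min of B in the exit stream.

A reacted = 0.388 × 777.9 = 301.8 mol/min; ν_A = −1, so ξ = 301.8/1 = 301.8 mol/min.
Outlet amounts (n = n₀ + ν ξ):
  D: 1162 − 1(301.8) = 860.2
  A: 777.9 − 1(301.8) = 476.1
  B: 0 + 1(301.8) = 301.8

302 mol/min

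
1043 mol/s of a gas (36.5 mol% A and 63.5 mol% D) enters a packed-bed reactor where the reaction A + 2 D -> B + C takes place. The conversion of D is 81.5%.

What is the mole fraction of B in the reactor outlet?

D reacted = 0.815 × 662.3 = 539.8 mol/s; ν_D = −2, so ξ = 539.8/2 = 269.9 mol/s.
Outlet amounts (n = n₀ + ν ξ):
  A: 380.7 − 1(269.9) = 110.8
  D: 662.3 − 2(269.9) = 122.5
  B: 0 + 1(269.9) = 269.9
  C: 0 + 1(269.9) = 269.9
Total out = 773.1 mol/s; y_B = 269.9 / 773.1 = 0.3491.

0.349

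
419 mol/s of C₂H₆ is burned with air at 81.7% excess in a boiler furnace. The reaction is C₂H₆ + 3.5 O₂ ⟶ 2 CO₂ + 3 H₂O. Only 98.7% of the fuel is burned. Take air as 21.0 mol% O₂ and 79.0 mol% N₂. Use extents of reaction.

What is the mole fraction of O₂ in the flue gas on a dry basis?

0.101

Stoichiometric O₂ = 3.5 × 419 = 1466 mol/s; O₂ fed = 1466 × 1.817 = 2665 mol/s.
N₂ fed = 2665 × 79/21 = 10020 mol/s.
Fuel reacted = 0.987 × 419 → ξ = 413.6 mol/s.
Outlet (n = n₀ + ν ξ):
  C₂H₆: 419 − 1(413.6) = 5.447
  O₂: 2665 − 3.5(413.6) = 1217
  N₂: 10020 (inert)
  CO₂: 0 + 2(413.6) = 827.1
  H₂O: 0 + 3(413.6) = 1241
Dry total = 12070 mol/s; y_O₂ (dry) = 1217 / 12070 = 0.1008.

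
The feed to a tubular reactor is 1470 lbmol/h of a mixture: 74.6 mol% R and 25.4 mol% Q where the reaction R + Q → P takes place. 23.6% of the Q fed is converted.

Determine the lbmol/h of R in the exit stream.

1010 lbmol/h

Q reacted = 0.236 × 373.4 = 88.12 lbmol/h; ν_Q = −1, so ξ = 88.12/1 = 88.12 lbmol/h.
Outlet amounts (n = n₀ + ν ξ):
  R: 1097 − 1(88.12) = 1009
  Q: 373.4 − 1(88.12) = 285.3
  P: 0 + 1(88.12) = 88.12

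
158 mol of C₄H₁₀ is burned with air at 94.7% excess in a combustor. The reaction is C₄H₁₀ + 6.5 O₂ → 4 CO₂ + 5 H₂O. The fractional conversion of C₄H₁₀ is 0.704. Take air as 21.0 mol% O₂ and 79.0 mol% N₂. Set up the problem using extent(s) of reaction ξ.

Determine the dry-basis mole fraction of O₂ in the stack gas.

0.137

Stoichiometric O₂ = 6.5 × 158 = 1027 mol; O₂ fed = 1027 × 1.947 = 2000 mol.
N₂ fed = 2000 × 79/21 = 7522 mol.
Fuel reacted = 0.704 × 158 → ξ = 111.2 mol.
Outlet (n = n₀ + ν ξ):
  C₄H₁₀: 158 − 1(111.2) = 46.77
  O₂: 2000 − 6.5(111.2) = 1277
  N₂: 7522 (inert)
  CO₂: 0 + 4(111.2) = 444.9
  H₂O: 0 + 5(111.2) = 556.2
Dry total = 9290 mol; y_O₂ (dry) = 1277 / 9290 = 0.1374.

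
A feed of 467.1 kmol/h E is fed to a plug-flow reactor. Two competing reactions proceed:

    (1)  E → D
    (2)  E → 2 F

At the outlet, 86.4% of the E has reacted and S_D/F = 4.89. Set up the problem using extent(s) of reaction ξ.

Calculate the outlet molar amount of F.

Conversion of E: E consumed = 0.864 × 467.1 = 403.6 kmol/h = 1ξ₁ + 1ξ₂.
Selectivity: 1ξ₁ / (2ξ₂) = 4.89 → ξ₁ = 9.78 ξ₂.
Substitute: (1·9.78 + 1) ξ₂ = 403.6 → ξ₂ = 37.44 kmol/h, ξ₁ = 366.1 kmol/h.
Outlet amounts (n = n₀ + Σ ν·ξ):
  E: 467.1 − 1(366.1) − 1(37.44) = 63.53
  D: 0 + 1(366.1) = 366.1
  F: 0 + 2(37.44) = 74.87

74.9 kmol/h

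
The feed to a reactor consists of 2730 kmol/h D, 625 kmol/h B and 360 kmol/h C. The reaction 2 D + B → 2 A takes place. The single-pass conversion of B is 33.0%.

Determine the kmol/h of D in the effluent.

B reacted = 0.33 × 625 = 206.2 kmol/h; ν_B = −1, so ξ = 206.2/1 = 206.2 kmol/h.
Outlet amounts (n = n₀ + ν ξ):
  D: 2730 − 2(206.2) = 2318
  B: 625 − 1(206.2) = 418.8
  A: 0 + 2(206.2) = 412.5
  C: 360 (inert)

2320 kmol/h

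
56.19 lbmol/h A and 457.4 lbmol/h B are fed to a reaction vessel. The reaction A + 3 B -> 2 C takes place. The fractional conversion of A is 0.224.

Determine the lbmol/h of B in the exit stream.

A reacted = 0.224 × 56.19 = 12.59 lbmol/h; ν_A = −1, so ξ = 12.59/1 = 12.59 lbmol/h.
Outlet amounts (n = n₀ + ν ξ):
  A: 56.19 − 1(12.59) = 43.6
  B: 457.4 − 3(12.59) = 419.6
  C: 0 + 2(12.59) = 25.17

420 lbmol/h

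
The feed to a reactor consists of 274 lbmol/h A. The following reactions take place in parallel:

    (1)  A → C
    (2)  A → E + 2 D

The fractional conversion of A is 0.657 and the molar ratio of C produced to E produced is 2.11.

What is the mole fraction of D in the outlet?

Conversion of A: A consumed = 0.657 × 274 = 180 lbmol/h = 1ξ₁ + 1ξ₂.
Selectivity: 1ξ₁ / (1ξ₂) = 2.11 → ξ₁ = 2.11 ξ₂.
Substitute: (1·2.11 + 1) ξ₂ = 180 → ξ₂ = 57.88 lbmol/h, ξ₁ = 122.1 lbmol/h.
Outlet amounts (n = n₀ + Σ ν·ξ):
  A: 274 − 1(122.1) − 1(57.88) = 93.98
  C: 0 + 1(122.1) = 122.1
  E: 0 + 1(57.88) = 57.88
  D: 0 + 2(57.88) = 115.8
Total out = 389.8 lbmol/h; y_D = 115.8 / 389.8 = 0.297.

0.297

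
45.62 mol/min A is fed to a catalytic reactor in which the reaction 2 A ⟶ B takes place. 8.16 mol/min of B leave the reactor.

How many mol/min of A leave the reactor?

For B: n = n₀ + 1ξ → 8.16 = 0 + 1ξ, giving ξ = 8.16 mol/min.
Outlet amounts (n = n₀ + ν ξ):
  A: 45.62 − 2(8.16) = 29.3
  B: 0 + 1(8.16) = 8.16

29.3 mol/min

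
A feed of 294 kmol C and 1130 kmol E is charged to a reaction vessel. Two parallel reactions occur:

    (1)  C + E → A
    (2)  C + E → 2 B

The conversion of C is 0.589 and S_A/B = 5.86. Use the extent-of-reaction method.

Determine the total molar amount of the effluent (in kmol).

Conversion of C: C consumed = 0.589 × 294 = 173.2 kmol = 1ξ₁ + 1ξ₂.
Selectivity: 1ξ₁ / (2ξ₂) = 5.86 → ξ₁ = 11.72 ξ₂.
Substitute: (1·11.72 + 1) ξ₂ = 173.2 → ξ₂ = 13.61 kmol, ξ₁ = 159.6 kmol.
Outlet amounts (n = n₀ + Σ ν·ξ):
  C: 294 − 1(159.6) − 1(13.61) = 120.8
  E: 1130 − 1(159.6) − 1(13.61) = 956.8
  A: 0 + 1(159.6) = 159.6
  B: 0 + 2(13.61) = 27.23
Total out = 120.8 + 956.8 + 159.6 + 27.23 = 1264 kmol.

1260 kmol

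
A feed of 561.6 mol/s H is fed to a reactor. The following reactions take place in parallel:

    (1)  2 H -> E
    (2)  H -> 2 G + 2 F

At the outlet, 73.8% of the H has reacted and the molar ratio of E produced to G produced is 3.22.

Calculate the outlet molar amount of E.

Conversion of H: H consumed = 0.738 × 561.6 = 414.5 mol/s = 2ξ₁ + 1ξ₂.
Selectivity: 1ξ₁ / (2ξ₂) = 3.22 → ξ₁ = 6.44 ξ₂.
Substitute: (2·6.44 + 1) ξ₂ = 414.5 → ξ₂ = 29.86 mol/s, ξ₁ = 192.3 mol/s.
Outlet amounts (n = n₀ + Σ ν·ξ):
  H: 561.6 − 2(192.3) − 1(29.86) = 147.1
  E: 0 + 1(192.3) = 192.3
  G: 0 + 2(29.86) = 59.72
  F: 0 + 2(29.86) = 59.72

192 mol/s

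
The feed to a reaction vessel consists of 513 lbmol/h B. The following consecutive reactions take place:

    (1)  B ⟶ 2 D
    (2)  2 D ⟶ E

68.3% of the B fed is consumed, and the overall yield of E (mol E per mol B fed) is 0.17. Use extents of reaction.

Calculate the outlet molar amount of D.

Conversion of B: B consumed = 1ξ₁ = 0.683 × 513 → ξ₁ = 350.4 lbmol/h.
Yield of E: 1ξ₂ / 513 = 0.17 → ξ₂ = 87.21 lbmol/h.
Outlet amounts (n = n₀ + Σ ν·ξ):
  B: 513 − 1(350.4) = 162.6
  D: 0 + 2(350.4) − 2(87.21) = 526.3
  E: 0 + 1(87.21) = 87.21

526 lbmol/h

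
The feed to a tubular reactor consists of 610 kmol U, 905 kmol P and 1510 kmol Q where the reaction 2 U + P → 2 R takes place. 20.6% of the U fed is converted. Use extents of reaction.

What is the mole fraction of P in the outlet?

U reacted = 0.206 × 610 = 125.7 kmol; ν_U = −2, so ξ = 125.7/2 = 62.83 kmol.
Outlet amounts (n = n₀ + ν ξ):
  U: 610 − 2(62.83) = 484.3
  P: 905 − 1(62.83) = 842.2
  R: 0 + 2(62.83) = 125.7
  Q: 1510 (inert)
Total out = 2962 kmol; y_P = 842.2 / 2962 = 0.2843.

0.284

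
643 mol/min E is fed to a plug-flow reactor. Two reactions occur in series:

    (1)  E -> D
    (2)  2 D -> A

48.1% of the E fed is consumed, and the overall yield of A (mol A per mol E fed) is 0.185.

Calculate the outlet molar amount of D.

71.4 mol/min

Conversion of E: E consumed = 1ξ₁ = 0.481 × 643 → ξ₁ = 309.3 mol/min.
Yield of A: 1ξ₂ / 643 = 0.185 → ξ₂ = 119 mol/min.
Outlet amounts (n = n₀ + Σ ν·ξ):
  E: 643 − 1(309.3) = 333.7
  D: 0 + 1(309.3) − 2(119) = 71.37
  A: 0 + 1(119) = 119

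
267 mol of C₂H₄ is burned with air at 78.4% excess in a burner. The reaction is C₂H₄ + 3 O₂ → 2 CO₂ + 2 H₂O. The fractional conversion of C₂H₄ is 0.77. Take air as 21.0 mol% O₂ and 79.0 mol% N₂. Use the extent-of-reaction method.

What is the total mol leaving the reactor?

7070 mol

Stoichiometric O₂ = 3 × 267 = 801 mol; O₂ fed = 801 × 1.784 = 1429 mol.
N₂ fed = 1429 × 79/21 = 5376 mol.
Fuel reacted = 0.77 × 267 → ξ = 205.6 mol.
Outlet (n = n₀ + ν ξ):
  C₂H₄: 267 − 1(205.6) = 61.41
  O₂: 1429 − 3(205.6) = 812.2
  N₂: 5376 (inert)
  CO₂: 0 + 2(205.6) = 411.2
  H₂O: 0 + 2(205.6) = 411.2
Total out = 61.41 + 812.2 + 5376 + 411.2 + 411.2 = 7072 mol.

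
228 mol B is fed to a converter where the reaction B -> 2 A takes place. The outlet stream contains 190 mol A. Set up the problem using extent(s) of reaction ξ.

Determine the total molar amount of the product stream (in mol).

For A: n = n₀ + 2ξ → 190 = 0 + 2ξ, giving ξ = 95 mol.
Outlet amounts (n = n₀ + ν ξ):
  B: 228 − 1(95) = 133
  A: 0 + 2(95) = 190
Total out = 133 + 190 = 323 mol.

323 mol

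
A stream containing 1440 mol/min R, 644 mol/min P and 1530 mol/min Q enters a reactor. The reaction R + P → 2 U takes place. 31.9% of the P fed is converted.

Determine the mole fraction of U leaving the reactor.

P reacted = 0.319 × 644 = 205.4 mol/min; ν_P = −1, so ξ = 205.4/1 = 205.4 mol/min.
Outlet amounts (n = n₀ + ν ξ):
  R: 1440 − 1(205.4) = 1235
  P: 644 − 1(205.4) = 438.6
  U: 0 + 2(205.4) = 410.9
  Q: 1530 (inert)
Total out = 3614 mol/min; y_U = 410.9 / 3614 = 0.1137.

0.114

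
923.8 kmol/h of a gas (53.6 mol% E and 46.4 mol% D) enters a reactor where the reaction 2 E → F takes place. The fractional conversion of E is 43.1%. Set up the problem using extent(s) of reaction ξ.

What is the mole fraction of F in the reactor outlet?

E reacted = 0.431 × 495.2 = 213.4 kmol/h; ν_E = −2, so ξ = 213.4/2 = 106.7 kmol/h.
Outlet amounts (n = n₀ + ν ξ):
  E: 495.2 − 2(106.7) = 281.7
  F: 0 + 1(106.7) = 106.7
  D: 428.6 (inert)
Total out = 817.1 kmol/h; y_F = 106.7 / 817.1 = 0.1306.

0.131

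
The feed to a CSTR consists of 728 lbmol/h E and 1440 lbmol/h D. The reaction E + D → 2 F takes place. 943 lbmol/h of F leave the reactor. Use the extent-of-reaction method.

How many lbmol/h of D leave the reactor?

For F: n = n₀ + 2ξ → 943 = 0 + 2ξ, giving ξ = 471.5 lbmol/h.
Outlet amounts (n = n₀ + ν ξ):
  E: 728 − 1(471.5) = 256.5
  D: 1440 − 1(471.5) = 968.5
  F: 0 + 2(471.5) = 943

968 lbmol/h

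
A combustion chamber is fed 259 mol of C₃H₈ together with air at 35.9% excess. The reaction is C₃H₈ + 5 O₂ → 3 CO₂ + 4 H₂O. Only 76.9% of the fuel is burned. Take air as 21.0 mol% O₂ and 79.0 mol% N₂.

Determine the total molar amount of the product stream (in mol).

Stoichiometric O₂ = 5 × 259 = 1295 mol; O₂ fed = 1295 × 1.359 = 1760 mol.
N₂ fed = 1760 × 79/21 = 6621 mol.
Fuel reacted = 0.769 × 259 → ξ = 199.2 mol.
Outlet (n = n₀ + ν ξ):
  C₃H₈: 259 − 1(199.2) = 59.83
  O₂: 1760 − 5(199.2) = 764
  N₂: 6621 (inert)
  CO₂: 0 + 3(199.2) = 597.5
  H₂O: 0 + 4(199.2) = 796.7
Total out = 59.83 + 764 + 6621 + 597.5 + 796.7 = 8839 mol.

8840 mol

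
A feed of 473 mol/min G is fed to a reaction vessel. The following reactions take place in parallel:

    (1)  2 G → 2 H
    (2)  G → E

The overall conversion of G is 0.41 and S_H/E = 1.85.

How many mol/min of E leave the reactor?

Conversion of G: G consumed = 0.41 × 473 = 193.9 mol/min = 2ξ₁ + 1ξ₂.
Selectivity: 2ξ₁ / (1ξ₂) = 1.85 → ξ₁ = 0.925 ξ₂.
Substitute: (2·0.925 + 1) ξ₂ = 193.9 → ξ₂ = 68.05 mol/min, ξ₁ = 62.94 mol/min.
Outlet amounts (n = n₀ + Σ ν·ξ):
  G: 473 − 2(62.94) − 1(68.05) = 279.1
  H: 0 + 2(62.94) = 125.9
  E: 0 + 1(68.05) = 68.05

68 mol/min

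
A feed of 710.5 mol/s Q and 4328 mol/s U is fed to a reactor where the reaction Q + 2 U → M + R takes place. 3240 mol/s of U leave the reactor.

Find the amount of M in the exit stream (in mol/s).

For U: n = n₀ − 2ξ → 3240 = 4328 − 2ξ, giving ξ = 544 mol/s.
Outlet amounts (n = n₀ + ν ξ):
  Q: 710.5 − 1(544) = 166.5
  U: 4328 − 2(544) = 3240
  M: 0 + 1(544) = 544
  R: 0 + 1(544) = 544

544 mol/s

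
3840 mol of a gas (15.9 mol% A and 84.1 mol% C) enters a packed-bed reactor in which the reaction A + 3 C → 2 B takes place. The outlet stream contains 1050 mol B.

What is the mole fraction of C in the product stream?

For B: n = n₀ + 2ξ → 1050 = 0 + 2ξ, giving ξ = 525 mol.
Outlet amounts (n = n₀ + ν ξ):
  A: 610.6 − 1(525) = 85.56
  C: 3229 − 3(525) = 1654
  B: 0 + 2(525) = 1050
Total out = 2790 mol; y_C = 1654 / 2790 = 0.593.

0.593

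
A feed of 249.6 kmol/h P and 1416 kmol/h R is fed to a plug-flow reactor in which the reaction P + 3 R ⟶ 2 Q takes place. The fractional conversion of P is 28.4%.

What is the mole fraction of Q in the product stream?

P reacted = 0.284 × 249.6 = 70.89 kmol/h; ν_P = −1, so ξ = 70.89/1 = 70.89 kmol/h.
Outlet amounts (n = n₀ + ν ξ):
  P: 249.6 − 1(70.89) = 178.7
  R: 1416 − 3(70.89) = 1203
  Q: 0 + 2(70.89) = 141.8
Total out = 1524 kmol/h; y_Q = 141.8 / 1524 = 0.09304.

0.093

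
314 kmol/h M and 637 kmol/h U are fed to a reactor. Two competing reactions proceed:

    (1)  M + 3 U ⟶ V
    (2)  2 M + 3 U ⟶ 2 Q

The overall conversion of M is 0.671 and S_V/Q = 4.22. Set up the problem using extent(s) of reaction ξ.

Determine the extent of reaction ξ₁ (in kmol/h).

ξ₁ = 170 kmol/h

Conversion of M: M consumed = 0.671 × 314 = 210.7 kmol/h = 1ξ₁ + 2ξ₂.
Selectivity: 1ξ₁ / (2ξ₂) = 4.22 → ξ₁ = 8.44 ξ₂.
Substitute: (1·8.44 + 2) ξ₂ = 210.7 → ξ₂ = 20.18 kmol/h, ξ₁ = 170.3 kmol/h.
Outlet amounts (n = n₀ + Σ ν·ξ):
  M: 314 − 1(170.3) − 2(20.18) = 103.3
  U: 637 − 3(170.3) − 3(20.18) = 65.46
  V: 0 + 1(170.3) = 170.3
  Q: 0 + 2(20.18) = 40.36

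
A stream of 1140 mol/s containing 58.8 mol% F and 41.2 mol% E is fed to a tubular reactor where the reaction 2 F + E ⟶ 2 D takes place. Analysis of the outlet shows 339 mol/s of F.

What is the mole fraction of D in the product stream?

For F: n = n₀ − 2ξ → 339 = 670.3 − 2ξ, giving ξ = 165.7 mol/s.
Outlet amounts (n = n₀ + ν ξ):
  F: 670.3 − 2(165.7) = 339
  E: 469.7 − 1(165.7) = 304
  D: 0 + 2(165.7) = 331.3
Total out = 974.3 mol/s; y_D = 331.3 / 974.3 = 0.34.

0.34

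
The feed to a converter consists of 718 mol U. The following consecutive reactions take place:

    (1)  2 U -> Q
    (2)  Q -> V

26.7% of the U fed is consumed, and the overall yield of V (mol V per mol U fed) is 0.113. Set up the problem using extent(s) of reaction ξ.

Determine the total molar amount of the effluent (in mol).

622 mol

Conversion of U: U consumed = 2ξ₁ = 0.267 × 718 → ξ₁ = 95.85 mol.
Yield of V: 1ξ₂ / 718 = 0.113 → ξ₂ = 81.13 mol.
Outlet amounts (n = n₀ + Σ ν·ξ):
  U: 718 − 2(95.85) = 526.3
  Q: 0 + 1(95.85) − 1(81.13) = 14.72
  V: 0 + 1(81.13) = 81.13
Total out = 526.3 + 14.72 + 81.13 = 622.1 mol.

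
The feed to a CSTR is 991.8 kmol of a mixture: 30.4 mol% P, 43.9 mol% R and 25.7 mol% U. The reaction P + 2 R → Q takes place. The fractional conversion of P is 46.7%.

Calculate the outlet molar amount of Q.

P reacted = 0.467 × 301.5 = 140.8 kmol; ν_P = −1, so ξ = 140.8/1 = 140.8 kmol.
Outlet amounts (n = n₀ + ν ξ):
  P: 301.5 − 1(140.8) = 160.7
  R: 435.4 − 2(140.8) = 153.8
  Q: 0 + 1(140.8) = 140.8
  U: 254.9 (inert)

141 kmol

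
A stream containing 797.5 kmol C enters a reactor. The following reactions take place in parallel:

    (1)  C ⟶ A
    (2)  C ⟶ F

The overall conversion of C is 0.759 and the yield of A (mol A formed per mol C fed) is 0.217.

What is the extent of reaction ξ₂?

ξ₂ = 432 kmol

Yield of A: 1ξ₁ / 797.5 = 0.217 → ξ₁ = 173.1 kmol.
Conversion of C: 1ξ₁ + 1ξ₂ = 0.759 × 797.5 = 605.3 → ξ₂ = 432.2 kmol.
Outlet amounts (n = n₀ + Σ ν·ξ):
  C: 797.5 − 1(173.1) − 1(432.2) = 192.2
  A: 0 + 1(173.1) = 173.1
  F: 0 + 1(432.2) = 432.2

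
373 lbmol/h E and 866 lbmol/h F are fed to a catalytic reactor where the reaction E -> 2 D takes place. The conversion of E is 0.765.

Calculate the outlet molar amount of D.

571 lbmol/h

E reacted = 0.765 × 373 = 285.3 lbmol/h; ν_E = −1, so ξ = 285.3/1 = 285.3 lbmol/h.
Outlet amounts (n = n₀ + ν ξ):
  E: 373 − 1(285.3) = 87.65
  D: 0 + 2(285.3) = 570.7
  F: 866 (inert)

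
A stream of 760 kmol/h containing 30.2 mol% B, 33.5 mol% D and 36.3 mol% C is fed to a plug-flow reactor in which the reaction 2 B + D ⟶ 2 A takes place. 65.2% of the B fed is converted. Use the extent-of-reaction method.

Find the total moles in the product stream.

685 kmol/h

B reacted = 0.652 × 229.5 = 149.6 kmol/h; ν_B = −2, so ξ = 149.6/2 = 74.82 kmol/h.
Outlet amounts (n = n₀ + ν ξ):
  B: 229.5 − 2(74.82) = 79.87
  D: 254.6 − 1(74.82) = 179.8
  A: 0 + 2(74.82) = 149.6
  C: 275.9 (inert)
Total out = 79.87 + 179.8 + 149.6 + 275.9 = 685.2 kmol/h.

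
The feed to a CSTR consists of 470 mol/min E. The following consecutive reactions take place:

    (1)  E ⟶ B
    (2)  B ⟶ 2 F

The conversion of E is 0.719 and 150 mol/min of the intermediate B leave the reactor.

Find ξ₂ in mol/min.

Conversion of E: E consumed = 1ξ₁ = 0.719 × 470 → ξ₁ = 337.9 mol/min.
B balance: n_B = 0 + 1ξ₁ − 1ξ₂ = 150 → ξ₂ = (1·337.9 − 150)/1 = 187.9 mol/min.
Outlet amounts (n = n₀ + Σ ν·ξ):
  E: 470 − 1(337.9) = 132.1
  B: 0 + 1(337.9) − 1(187.9) = 150
  F: 0 + 2(187.9) = 375.9

ξ₂ = 188 mol/min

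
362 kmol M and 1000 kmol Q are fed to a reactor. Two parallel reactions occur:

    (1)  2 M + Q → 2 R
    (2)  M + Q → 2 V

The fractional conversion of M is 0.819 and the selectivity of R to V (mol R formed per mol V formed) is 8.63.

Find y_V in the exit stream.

0.0266

Conversion of M: M consumed = 0.819 × 362 = 296.5 kmol = 2ξ₁ + 1ξ₂.
Selectivity: 2ξ₁ / (2ξ₂) = 8.63 → ξ₁ = 8.63 ξ₂.
Substitute: (2·8.63 + 1) ξ₂ = 296.5 → ξ₂ = 16.24 kmol, ξ₁ = 140.1 kmol.
Outlet amounts (n = n₀ + Σ ν·ξ):
  M: 362 − 2(140.1) − 1(16.24) = 65.52
  Q: 1000 − 1(140.1) − 1(16.24) = 843.6
  R: 0 + 2(140.1) = 280.2
  V: 0 + 2(16.24) = 32.47
Total out = 1222 kmol; y_V = 32.47 / 1222 = 0.02658.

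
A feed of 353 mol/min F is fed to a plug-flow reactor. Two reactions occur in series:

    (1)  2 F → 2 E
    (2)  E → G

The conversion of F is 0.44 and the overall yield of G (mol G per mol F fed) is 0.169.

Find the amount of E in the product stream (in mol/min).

95.7 mol/min

Conversion of F: F consumed = 2ξ₁ = 0.44 × 353 → ξ₁ = 77.66 mol/min.
Yield of G: 1ξ₂ / 353 = 0.169 → ξ₂ = 59.66 mol/min.
Outlet amounts (n = n₀ + Σ ν·ξ):
  F: 353 − 2(77.66) = 197.7
  E: 0 + 2(77.66) − 1(59.66) = 95.66
  G: 0 + 1(59.66) = 59.66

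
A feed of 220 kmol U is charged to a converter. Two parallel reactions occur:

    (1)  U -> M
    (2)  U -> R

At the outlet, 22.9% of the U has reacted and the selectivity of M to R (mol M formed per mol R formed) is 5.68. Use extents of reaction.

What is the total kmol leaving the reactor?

220 kmol

Conversion of U: U consumed = 0.229 × 220 = 50.38 kmol = 1ξ₁ + 1ξ₂.
Selectivity: 1ξ₁ / (1ξ₂) = 5.68 → ξ₁ = 5.68 ξ₂.
Substitute: (1·5.68 + 1) ξ₂ = 50.38 → ξ₂ = 7.542 kmol, ξ₁ = 42.84 kmol.
Outlet amounts (n = n₀ + Σ ν·ξ):
  U: 220 − 1(42.84) − 1(7.542) = 169.6
  M: 0 + 1(42.84) = 42.84
  R: 0 + 1(7.542) = 7.542
Total out = 169.6 + 42.84 + 7.542 = 220 kmol.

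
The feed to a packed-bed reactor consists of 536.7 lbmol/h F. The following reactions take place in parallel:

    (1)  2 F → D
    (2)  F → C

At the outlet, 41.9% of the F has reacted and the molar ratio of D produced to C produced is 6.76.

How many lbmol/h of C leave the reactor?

15.5 lbmol/h

Conversion of F: F consumed = 0.419 × 536.7 = 224.9 lbmol/h = 2ξ₁ + 1ξ₂.
Selectivity: 1ξ₁ / (1ξ₂) = 6.76 → ξ₁ = 6.76 ξ₂.
Substitute: (2·6.76 + 1) ξ₂ = 224.9 → ξ₂ = 15.49 lbmol/h, ξ₁ = 104.7 lbmol/h.
Outlet amounts (n = n₀ + Σ ν·ξ):
  F: 536.7 − 2(104.7) − 1(15.49) = 311.8
  D: 0 + 1(104.7) = 104.7
  C: 0 + 1(15.49) = 15.49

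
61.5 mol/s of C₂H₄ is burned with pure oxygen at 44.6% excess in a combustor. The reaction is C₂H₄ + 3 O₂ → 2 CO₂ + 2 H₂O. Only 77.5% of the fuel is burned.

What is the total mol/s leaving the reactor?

328 mol/s

Stoichiometric O₂ = 3 × 61.5 = 184.5 mol/s; O₂ fed = 184.5 × 1.446 = 266.8 mol/s.
Fuel reacted = 0.775 × 61.5 → ξ = 47.66 mol/s.
Outlet (n = n₀ + ν ξ):
  C₂H₄: 61.5 − 1(47.66) = 13.84
  O₂: 266.8 − 3(47.66) = 123.8
  CO₂: 0 + 2(47.66) = 95.33
  H₂O: 0 + 2(47.66) = 95.33
Total out = 13.84 + 123.8 + 95.33 + 95.33 = 328.3 mol/s.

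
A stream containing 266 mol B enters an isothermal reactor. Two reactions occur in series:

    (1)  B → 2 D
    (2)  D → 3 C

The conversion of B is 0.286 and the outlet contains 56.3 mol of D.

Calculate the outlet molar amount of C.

288 mol

Conversion of B: B consumed = 1ξ₁ = 0.286 × 266 → ξ₁ = 76.08 mol.
D balance: n_D = 0 + 2ξ₁ − 1ξ₂ = 56.3 → ξ₂ = (2·76.08 − 56.3)/1 = 95.85 mol.
Outlet amounts (n = n₀ + Σ ν·ξ):
  B: 266 − 1(76.08) = 189.9
  D: 0 + 2(76.08) − 1(95.85) = 56.3
  C: 0 + 3(95.85) = 287.6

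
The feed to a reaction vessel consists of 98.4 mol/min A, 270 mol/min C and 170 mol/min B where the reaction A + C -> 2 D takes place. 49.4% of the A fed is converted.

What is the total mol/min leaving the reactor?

538 mol/min

A reacted = 0.494 × 98.4 = 48.61 mol/min; ν_A = −1, so ξ = 48.61/1 = 48.61 mol/min.
Outlet amounts (n = n₀ + ν ξ):
  A: 98.4 − 1(48.61) = 49.79
  C: 270 − 1(48.61) = 221.4
  D: 0 + 2(48.61) = 97.22
  B: 170 (inert)
Total out = 49.79 + 221.4 + 97.22 + 170 = 538.4 mol/min.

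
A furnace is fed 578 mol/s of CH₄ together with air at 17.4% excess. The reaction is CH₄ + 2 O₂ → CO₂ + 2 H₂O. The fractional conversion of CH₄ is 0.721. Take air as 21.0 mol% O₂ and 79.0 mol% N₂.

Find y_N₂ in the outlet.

0.725

Stoichiometric O₂ = 2 × 578 = 1156 mol/s; O₂ fed = 1156 × 1.174 = 1357 mol/s.
N₂ fed = 1357 × 79/21 = 5105 mol/s.
Fuel reacted = 0.721 × 578 → ξ = 416.7 mol/s.
Outlet (n = n₀ + ν ξ):
  CH₄: 578 − 1(416.7) = 161.3
  O₂: 1357 − 2(416.7) = 523.7
  N₂: 5105 (inert)
  CO₂: 0 + 1(416.7) = 416.7
  H₂O: 0 + 2(416.7) = 833.5
Total out = 7041 mol/s; y_N₂ = 5105 / 7041 = 0.7251.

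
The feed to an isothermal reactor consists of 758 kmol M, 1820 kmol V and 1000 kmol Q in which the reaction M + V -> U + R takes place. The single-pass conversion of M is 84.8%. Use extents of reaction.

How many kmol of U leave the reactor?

643 kmol

M reacted = 0.848 × 758 = 642.8 kmol; ν_M = −1, so ξ = 642.8/1 = 642.8 kmol.
Outlet amounts (n = n₀ + ν ξ):
  M: 758 − 1(642.8) = 115.2
  V: 1820 − 1(642.8) = 1177
  U: 0 + 1(642.8) = 642.8
  R: 0 + 1(642.8) = 642.8
  Q: 1000 (inert)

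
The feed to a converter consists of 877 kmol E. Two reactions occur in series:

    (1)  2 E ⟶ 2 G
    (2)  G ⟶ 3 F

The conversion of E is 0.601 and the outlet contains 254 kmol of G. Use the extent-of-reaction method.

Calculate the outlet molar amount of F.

Conversion of E: E consumed = 2ξ₁ = 0.601 × 877 → ξ₁ = 263.5 kmol.
G balance: n_G = 0 + 2ξ₁ − 1ξ₂ = 254 → ξ₂ = (2·263.5 − 254)/1 = 273.1 kmol.
Outlet amounts (n = n₀ + Σ ν·ξ):
  E: 877 − 2(263.5) = 349.9
  G: 0 + 2(263.5) − 1(273.1) = 254
  F: 0 + 3(273.1) = 819.2

819 kmol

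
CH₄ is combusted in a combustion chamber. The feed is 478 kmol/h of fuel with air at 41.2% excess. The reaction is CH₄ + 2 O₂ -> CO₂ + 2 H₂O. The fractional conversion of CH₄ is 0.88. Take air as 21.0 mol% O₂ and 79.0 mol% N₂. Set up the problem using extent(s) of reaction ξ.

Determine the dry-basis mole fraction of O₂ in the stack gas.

0.0839

Stoichiometric O₂ = 2 × 478 = 956 kmol/h; O₂ fed = 956 × 1.412 = 1350 kmol/h.
N₂ fed = 1350 × 79/21 = 5078 kmol/h.
Fuel reacted = 0.88 × 478 → ξ = 420.6 kmol/h.
Outlet (n = n₀ + ν ξ):
  CH₄: 478 − 1(420.6) = 57.36
  O₂: 1350 − 2(420.6) = 508.6
  N₂: 5078 (inert)
  CO₂: 0 + 1(420.6) = 420.6
  H₂O: 0 + 2(420.6) = 841.3
Dry total = 6065 kmol/h; y_O₂ (dry) = 508.6 / 6065 = 0.08386.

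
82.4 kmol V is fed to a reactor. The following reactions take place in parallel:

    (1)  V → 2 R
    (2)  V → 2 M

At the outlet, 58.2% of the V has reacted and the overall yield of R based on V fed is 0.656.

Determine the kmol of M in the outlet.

Yield of R: 2ξ₁ / 82.4 = 0.656 → ξ₁ = 27.03 kmol.
Conversion of V: 1ξ₁ + 1ξ₂ = 0.582 × 82.4 = 47.96 → ξ₂ = 20.93 kmol.
Outlet amounts (n = n₀ + Σ ν·ξ):
  V: 82.4 − 1(27.03) − 1(20.93) = 34.44
  R: 0 + 2(27.03) = 54.05
  M: 0 + 2(20.93) = 41.86

41.9 kmol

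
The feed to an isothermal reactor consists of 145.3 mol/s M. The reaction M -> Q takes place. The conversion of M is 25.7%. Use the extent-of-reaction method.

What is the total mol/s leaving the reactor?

145 mol/s

M reacted = 0.257 × 145.3 = 37.34 mol/s; ν_M = −1, so ξ = 37.34/1 = 37.34 mol/s.
Outlet amounts (n = n₀ + ν ξ):
  M: 145.3 − 1(37.34) = 108
  Q: 0 + 1(37.34) = 37.34
Total out = 108 + 37.34 = 145.3 mol/s.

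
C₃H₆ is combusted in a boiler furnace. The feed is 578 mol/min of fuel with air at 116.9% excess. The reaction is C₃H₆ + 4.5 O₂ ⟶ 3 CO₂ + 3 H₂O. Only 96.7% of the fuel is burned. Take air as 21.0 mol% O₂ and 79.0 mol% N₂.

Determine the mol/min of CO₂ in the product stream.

Stoichiometric O₂ = 4.5 × 578 = 2601 mol/min; O₂ fed = 2601 × 2.169 = 5642 mol/min.
N₂ fed = 5642 × 79/21 = 21220 mol/min.
Fuel reacted = 0.967 × 578 → ξ = 558.9 mol/min.
Outlet (n = n₀ + ν ξ):
  C₃H₆: 578 − 1(558.9) = 19.07
  O₂: 5642 − 4.5(558.9) = 3126
  N₂: 21220 (inert)
  CO₂: 0 + 3(558.9) = 1677
  H₂O: 0 + 3(558.9) = 1677

1680 mol/min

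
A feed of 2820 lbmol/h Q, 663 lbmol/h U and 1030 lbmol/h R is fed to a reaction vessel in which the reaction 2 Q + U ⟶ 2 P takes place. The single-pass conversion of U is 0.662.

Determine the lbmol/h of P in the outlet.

U reacted = 0.662 × 663 = 438.9 lbmol/h; ν_U = −1, so ξ = 438.9/1 = 438.9 lbmol/h.
Outlet amounts (n = n₀ + ν ξ):
  Q: 2820 − 2(438.9) = 1942
  U: 663 − 1(438.9) = 224.1
  P: 0 + 2(438.9) = 877.8
  R: 1030 (inert)

878 lbmol/h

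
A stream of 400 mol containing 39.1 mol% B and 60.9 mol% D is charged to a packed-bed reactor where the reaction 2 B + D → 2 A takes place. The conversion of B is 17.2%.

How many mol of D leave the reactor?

B reacted = 0.172 × 156.4 = 26.9 mol; ν_B = −2, so ξ = 26.9/2 = 13.45 mol.
Outlet amounts (n = n₀ + ν ξ):
  B: 156.4 − 2(13.45) = 129.5
  D: 243.6 − 1(13.45) = 230.1
  A: 0 + 2(13.45) = 26.9

230 mol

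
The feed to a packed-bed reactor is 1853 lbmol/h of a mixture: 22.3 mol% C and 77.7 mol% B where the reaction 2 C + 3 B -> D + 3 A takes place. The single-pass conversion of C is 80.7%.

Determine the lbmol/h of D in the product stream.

C reacted = 0.807 × 413.2 = 333.5 lbmol/h; ν_C = −2, so ξ = 333.5/2 = 166.7 lbmol/h.
Outlet amounts (n = n₀ + ν ξ):
  C: 413.2 − 2(166.7) = 79.75
  B: 1440 − 3(166.7) = 939.6
  D: 0 + 1(166.7) = 166.7
  A: 0 + 3(166.7) = 500.2

167 lbmol/h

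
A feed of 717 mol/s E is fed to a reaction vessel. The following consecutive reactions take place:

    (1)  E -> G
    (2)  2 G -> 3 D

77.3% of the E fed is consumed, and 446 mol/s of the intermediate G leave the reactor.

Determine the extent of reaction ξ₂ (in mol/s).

ξ₂ = 54.1 mol/s

Conversion of E: E consumed = 1ξ₁ = 0.773 × 717 → ξ₁ = 554.2 mol/s.
G balance: n_G = 0 + 1ξ₁ − 2ξ₂ = 446 → ξ₂ = (1·554.2 − 446)/2 = 54.12 mol/s.
Outlet amounts (n = n₀ + Σ ν·ξ):
  E: 717 − 1(554.2) = 162.8
  G: 0 + 1(554.2) − 2(54.12) = 446
  D: 0 + 3(54.12) = 162.4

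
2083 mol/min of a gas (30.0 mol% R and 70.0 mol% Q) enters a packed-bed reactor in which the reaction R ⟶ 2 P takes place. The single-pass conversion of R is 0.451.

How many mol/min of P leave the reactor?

564 mol/min

R reacted = 0.451 × 624.9 = 281.8 mol/min; ν_R = −1, so ξ = 281.8/1 = 281.8 mol/min.
Outlet amounts (n = n₀ + ν ξ):
  R: 624.9 − 1(281.8) = 343.1
  P: 0 + 2(281.8) = 563.7
  Q: 1458 (inert)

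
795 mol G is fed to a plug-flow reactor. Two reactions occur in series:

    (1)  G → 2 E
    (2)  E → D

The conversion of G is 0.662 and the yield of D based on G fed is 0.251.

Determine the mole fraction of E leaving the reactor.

Conversion of G: G consumed = 1ξ₁ = 0.662 × 795 → ξ₁ = 526.3 mol.
Yield of D: 1ξ₂ / 795 = 0.251 → ξ₂ = 199.5 mol.
Outlet amounts (n = n₀ + Σ ν·ξ):
  G: 795 − 1(526.3) = 268.7
  E: 0 + 2(526.3) − 1(199.5) = 853
  D: 0 + 1(199.5) = 199.5
Total out = 1321 mol; y_E = 853 / 1321 = 0.6456.

0.646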